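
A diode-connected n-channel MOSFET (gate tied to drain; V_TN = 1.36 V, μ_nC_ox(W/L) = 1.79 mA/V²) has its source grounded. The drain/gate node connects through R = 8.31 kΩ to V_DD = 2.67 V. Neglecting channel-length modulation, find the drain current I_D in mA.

I_D = 0.115 mA

With gate tied to drain, V_GS = V_DS ≥ V_GS − V_TN, so the device is in saturation.
KCL at the drain: ½ k_n (V_GS − V_TN)² = (V_DD − V_GS)/R.
Let x = V_GS − 1.36. Then 7.44 x² + x − 1.31 = 0, giving x = 0.358 V (positive root), so V_GS = 1.72 V.
I_D = (V_DD − V_GS)/R = (2.67 − 1.72) / 8.31 = 0.115 mA.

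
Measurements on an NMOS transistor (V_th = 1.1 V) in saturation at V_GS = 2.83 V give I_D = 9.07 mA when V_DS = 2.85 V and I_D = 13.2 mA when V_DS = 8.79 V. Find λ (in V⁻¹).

With V_GS fixed, I_D ∝ (1 + λ V_DS) in saturation, so I_D2/I_D1 = (1 + λ V_DS2)/(1 + λ V_DS1).
13.2/9.07 = 1.455 = (1 + 8.79 λ)/(1 + 2.85 λ).
Solving: λ (I_D1 V_DS2 − I_D2 V_DS1) = I_D2 − I_D1, so λ = (13.2 − 9.07) / (9.07 × 8.79 − 13.2 × 2.85) = 4.13 / 42.1 = 0.0981 V⁻¹.

λ = 0.0981 V⁻¹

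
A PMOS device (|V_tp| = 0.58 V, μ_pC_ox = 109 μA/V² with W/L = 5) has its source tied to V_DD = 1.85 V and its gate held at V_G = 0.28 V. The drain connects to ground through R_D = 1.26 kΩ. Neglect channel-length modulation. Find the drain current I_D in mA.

V_SG = V_DD − V_G = 1.85 − 0.28 = 1.57 V, so V_ov = 1.57 − 0.58 = 0.99 V.
k_p = μ_pC_ox · (W/L) = 0.545 mA/V².
Assume saturation: I_D = ½ k_p V_ov² = 0.5 × 0.545 × 0.99² = 0.267 mA, giving V_SD = V_DD − I_D R_D = 1.85 − 0.267 × 1.26 = 1.51 V.
V_SD = 1.51 V ≥ V_ov = 0.99 V, confirming saturation.

I_D = 0.267 mA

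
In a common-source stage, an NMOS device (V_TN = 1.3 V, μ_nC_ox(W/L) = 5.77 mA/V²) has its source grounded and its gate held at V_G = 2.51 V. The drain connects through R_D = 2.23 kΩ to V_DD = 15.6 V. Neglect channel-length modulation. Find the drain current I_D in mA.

I_D = 4.22 mA

V_GS = V_G = 2.51 V, so V_ov = 2.51 − 1.3 = 1.21 V.
Assume saturation: I_D = ½ k_n V_ov² = 0.5 × 5.77 × 1.21² = 4.22 mA, giving V_DS = V_DD − I_D R_D = 15.6 − 4.22 × 2.23 = 6.18 V.
V_DS = 6.18 V ≥ V_ov = 1.21 V, confirming saturation.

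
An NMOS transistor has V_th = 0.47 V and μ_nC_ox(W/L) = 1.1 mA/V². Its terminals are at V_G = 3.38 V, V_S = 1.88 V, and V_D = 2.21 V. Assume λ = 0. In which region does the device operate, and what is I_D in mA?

Triode; I_D = 0.314 mA

V_GS = V_G − V_S = 3.38 − 1.88 = 1.5 V; V_DS = V_D − V_S = 2.21 − 1.88 = 0.33 V.
V_ov = V_GS − V_th = 1.5 − 0.47 = 1.03 V.
Since V_DS = 0.33 V < V_ov = 1.03 V, the device is in the triode region.
I_D = k_n [V_ov · V_DS − ½ V_DS²] = 1.1 × [1.03 × 0.33 − 0.5 × 0.33²] = 0.314 mA.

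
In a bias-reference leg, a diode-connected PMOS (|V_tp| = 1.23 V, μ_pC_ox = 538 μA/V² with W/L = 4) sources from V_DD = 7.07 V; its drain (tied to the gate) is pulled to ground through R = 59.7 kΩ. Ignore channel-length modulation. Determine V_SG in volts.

V_SG = 1.52 V

With gate tied to drain, V_SG = V_SD ≥ V_SG − |V_tp|, so the device is in saturation.
k_p = μ_pC_ox · (W/L) = 2.152 mA/V².
KCL at the drain: ½ k_p (V_SG − |V_tp|)² = (V_DD − V_SG)/R.
Let x = V_SG − 1.23. Then 64.2 x² + x − 5.84 = 0, giving x = 0.294 V (positive root), so V_SG = 1.52 V.
I_D = (V_DD − V_SG)/R = (7.07 − 1.52) / 59.7 = 0.0929 mA.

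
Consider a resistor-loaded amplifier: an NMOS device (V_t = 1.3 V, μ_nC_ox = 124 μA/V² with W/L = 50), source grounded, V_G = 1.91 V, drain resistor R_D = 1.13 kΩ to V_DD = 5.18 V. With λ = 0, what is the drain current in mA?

V_GS = V_G = 1.91 V, so V_ov = 1.91 − 1.3 = 0.61 V.
k_n = μ_nC_ox · (W/L) = 6.2 mA/V².
Assume saturation: I_D = ½ k_n V_ov² = 0.5 × 6.2 × 0.61² = 1.15 mA, giving V_DS = V_DD − I_D R_D = 5.18 − 1.15 × 1.13 = 3.88 V.
V_DS = 3.88 V ≥ V_ov = 0.61 V, confirming saturation.

I_D = 1.15 mA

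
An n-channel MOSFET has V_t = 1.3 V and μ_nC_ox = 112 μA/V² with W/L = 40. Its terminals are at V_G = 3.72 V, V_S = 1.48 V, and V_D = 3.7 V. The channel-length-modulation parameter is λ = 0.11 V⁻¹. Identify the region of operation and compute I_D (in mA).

Saturation; I_D = 2.46 mA

V_GS = V_G − V_S = 3.72 − 1.48 = 2.24 V; V_DS = V_D − V_S = 3.7 − 1.48 = 2.22 V.
k_n = μ_nC_ox · (W/L) = 4.48 mA/V².
V_ov = V_GS − V_t = 2.24 − 1.3 = 0.94 V.
Since V_DS = 2.22 V ≥ V_ov = 0.94 V, the device is in saturation.
I_D = ½ k_n V_ov² (1 + λ V_DS) = 0.5 × 4.48 × 0.94² × (1 + 0.11 × 2.22) = 2.46 mA.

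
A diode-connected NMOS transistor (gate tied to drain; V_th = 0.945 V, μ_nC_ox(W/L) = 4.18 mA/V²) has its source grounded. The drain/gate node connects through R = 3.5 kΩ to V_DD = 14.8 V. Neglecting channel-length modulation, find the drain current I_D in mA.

I_D = 3.58 mA

With gate tied to drain, V_GS = V_DS ≥ V_GS − V_th, so the device is in saturation.
KCL at the drain: ½ k_n (V_GS − V_th)² = (V_DD − V_GS)/R.
Let x = V_GS − 0.945. Then 7.31 x² + x − 13.86 = 0, giving x = 1.31 V (positive root), so V_GS = 2.25 V.
I_D = (V_DD − V_GS)/R = (14.8 − 2.25) / 3.5 = 3.58 mA.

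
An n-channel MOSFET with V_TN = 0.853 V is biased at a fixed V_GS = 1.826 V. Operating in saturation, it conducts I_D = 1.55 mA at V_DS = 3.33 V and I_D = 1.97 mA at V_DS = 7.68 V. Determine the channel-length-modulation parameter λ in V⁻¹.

With V_GS fixed, I_D ∝ (1 + λ V_DS) in saturation, so I_D2/I_D1 = (1 + λ V_DS2)/(1 + λ V_DS1).
1.97/1.55 = 1.271 = (1 + 7.68 λ)/(1 + 3.33 λ).
Solving: λ (I_D1 V_DS2 − I_D2 V_DS1) = I_D2 − I_D1, so λ = (1.97 − 1.55) / (1.55 × 7.68 − 1.97 × 3.33) = 0.42 / 5.34 = 0.0786 V⁻¹.

λ = 0.0786 V⁻¹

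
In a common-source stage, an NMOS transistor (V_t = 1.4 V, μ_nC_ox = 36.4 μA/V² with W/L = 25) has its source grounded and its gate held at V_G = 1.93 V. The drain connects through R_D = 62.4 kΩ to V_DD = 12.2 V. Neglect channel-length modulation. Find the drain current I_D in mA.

V_GS = V_G = 1.93 V, so V_ov = 1.93 − 1.4 = 0.53 V.
k_n = μ_nC_ox · (W/L) = 0.91 mA/V².
Assume saturation: I_D = ½ k_n V_ov² = 0.5 × 0.91 × 0.53² = 0.128 mA, giving V_DS = V_DD − I_D R_D = 12.2 − 0.128 × 62.4 = 4.22 V.
V_DS = 4.22 V ≥ V_ov = 0.53 V, confirming saturation.

I_D = 0.128 mA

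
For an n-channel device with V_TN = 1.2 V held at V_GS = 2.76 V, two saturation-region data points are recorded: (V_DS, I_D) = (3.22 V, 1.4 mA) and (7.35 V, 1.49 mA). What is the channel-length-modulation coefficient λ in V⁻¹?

λ = 0.0164 V⁻¹

With V_GS fixed, I_D ∝ (1 + λ V_DS) in saturation, so I_D2/I_D1 = (1 + λ V_DS2)/(1 + λ V_DS1).
1.49/1.4 = 1.064 = (1 + 7.35 λ)/(1 + 3.22 λ).
Solving: λ (I_D1 V_DS2 − I_D2 V_DS1) = I_D2 − I_D1, so λ = (1.49 − 1.4) / (1.4 × 7.35 − 1.49 × 3.22) = 0.09 / 5.49 = 0.0164 V⁻¹.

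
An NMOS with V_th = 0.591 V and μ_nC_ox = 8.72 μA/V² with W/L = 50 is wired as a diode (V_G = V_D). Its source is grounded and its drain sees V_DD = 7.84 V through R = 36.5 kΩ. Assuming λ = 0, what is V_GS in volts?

With gate tied to drain, V_GS = V_DS ≥ V_GS − V_th, so the device is in saturation.
k_n = μ_nC_ox · (W/L) = 0.436 mA/V².
KCL at the drain: ½ k_n (V_GS − V_th)² = (V_DD − V_GS)/R.
Let x = V_GS − 0.591. Then 7.96 x² + x − 7.249 = 0, giving x = 0.894 V (positive root), so V_GS = 1.48 V.
I_D = (V_DD − V_GS)/R = (7.84 − 1.48) / 36.5 = 0.174 mA.

V_GS = 1.48 V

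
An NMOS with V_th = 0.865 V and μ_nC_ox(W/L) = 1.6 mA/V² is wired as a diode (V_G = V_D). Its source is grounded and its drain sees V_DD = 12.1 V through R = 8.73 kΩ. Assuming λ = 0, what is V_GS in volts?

With gate tied to drain, V_GS = V_DS ≥ V_GS − V_th, so the device is in saturation.
KCL at the drain: ½ k_n (V_GS − V_th)² = (V_DD − V_GS)/R.
Let x = V_GS − 0.865. Then 6.98 x² + x − 11.23 = 0, giving x = 1.2 V (positive root), so V_GS = 2.06 V.
I_D = (V_DD − V_GS)/R = (12.1 − 2.06) / 8.73 = 1.15 mA.

V_GS = 2.06 V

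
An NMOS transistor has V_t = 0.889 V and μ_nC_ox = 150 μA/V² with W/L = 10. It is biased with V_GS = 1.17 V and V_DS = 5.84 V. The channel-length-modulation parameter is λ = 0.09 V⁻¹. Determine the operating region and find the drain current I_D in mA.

k_n = μ_nC_ox · (W/L) = 1.5 mA/V².
V_ov = V_GS − V_t = 1.17 − 0.889 = 0.281 V.
Since V_DS = 5.84 V ≥ V_ov = 0.281 V, the device is in saturation.
I_D = ½ k_n V_ov² (1 + λ V_DS) = 0.5 × 1.5 × 0.281² × (1 + 0.09 × 5.84) = 0.0903 mA.

Saturation; I_D = 0.0903 mA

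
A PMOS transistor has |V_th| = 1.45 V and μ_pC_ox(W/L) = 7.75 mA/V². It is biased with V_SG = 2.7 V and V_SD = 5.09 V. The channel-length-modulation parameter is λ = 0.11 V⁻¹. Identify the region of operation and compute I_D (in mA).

Saturation; I_D = 9.44 mA

V_ov = V_SG − |V_th| = 2.7 − 1.45 = 1.25 V.
Since V_SD = 5.09 V ≥ V_ov = 1.25 V, the device is in saturation.
I_D = ½ k_p V_ov² (1 + λ V_SD) = 0.5 × 7.75 × 1.25² × (1 + 0.11 × 5.09) = 9.44 mA.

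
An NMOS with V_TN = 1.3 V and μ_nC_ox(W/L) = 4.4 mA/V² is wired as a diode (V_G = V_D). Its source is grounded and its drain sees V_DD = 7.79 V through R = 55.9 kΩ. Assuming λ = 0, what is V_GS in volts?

V_GS = 1.53 V

With gate tied to drain, V_GS = V_DS ≥ V_GS − V_TN, so the device is in saturation.
KCL at the drain: ½ k_n (V_GS − V_TN)² = (V_DD − V_GS)/R.
Let x = V_GS − 1.3. Then 123 x² + x − 6.49 = 0, giving x = 0.226 V (positive root), so V_GS = 1.53 V.
I_D = (V_DD − V_GS)/R = (7.79 − 1.53) / 55.9 = 0.112 mA.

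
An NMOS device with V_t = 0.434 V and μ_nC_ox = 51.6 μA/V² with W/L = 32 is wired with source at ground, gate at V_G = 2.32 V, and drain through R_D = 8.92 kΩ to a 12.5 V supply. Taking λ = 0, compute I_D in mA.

V_GS = V_G = 2.32 V, so V_ov = 2.32 − 0.434 = 1.89 V.
k_n = μ_nC_ox · (W/L) = 1.651 mA/V².
Assume saturation: I_D = ½ k_n V_ov² = 0.5 × 1.651 × 1.89² = 2.94 mA, giving V_DS = V_DD − I_D R_D = 12.5 − 2.94 × 8.92 = -13.7 V.
But -13.7 V < V_ov = 1.89 V, so the device is actually in triode.
In triode I_D = k_n[V_ov V_DS − ½ V_DS²] and I_D = (V_DD − V_DS)/R_D. Equating: 7.36 V_DS² − 28.78 V_DS + 12.5 = 0, giving V_DS = 0.498 V (the root below V_ov).
I_D = (12.5 − 0.498) / 8.92 = 1.35 mA.

I_D = 1.35 mA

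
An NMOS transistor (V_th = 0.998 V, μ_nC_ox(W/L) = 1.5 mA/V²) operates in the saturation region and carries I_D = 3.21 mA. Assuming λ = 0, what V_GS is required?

In saturation I_D = ½ k_n (V_GS − V_th)², so V_GS − V_th = √(2 I_D / k_n) = √(2 × 3.21 / 1.5) = 2.07 V.
V_GS = 0.998 + 2.07 = 3.07 V.

V_GS = 3.07 V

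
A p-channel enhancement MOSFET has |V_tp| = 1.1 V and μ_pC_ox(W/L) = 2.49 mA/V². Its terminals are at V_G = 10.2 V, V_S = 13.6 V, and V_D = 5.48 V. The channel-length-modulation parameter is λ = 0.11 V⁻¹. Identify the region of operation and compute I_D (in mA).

V_SG = V_S − V_G = 13.6 − 10.2 = 3.4 V; V_SD = V_S − V_D = 13.6 − 5.48 = 8.12 V.
V_ov = V_SG − |V_tp| = 3.4 − 1.1 = 2.3 V.
Since V_SD = 8.12 V ≥ V_ov = 2.3 V, the device is in saturation.
I_D = ½ k_p V_ov² (1 + λ V_SD) = 0.5 × 2.49 × 2.3² × (1 + 0.11 × 8.12) = 12.5 mA.

Saturation; I_D = 12.5 mA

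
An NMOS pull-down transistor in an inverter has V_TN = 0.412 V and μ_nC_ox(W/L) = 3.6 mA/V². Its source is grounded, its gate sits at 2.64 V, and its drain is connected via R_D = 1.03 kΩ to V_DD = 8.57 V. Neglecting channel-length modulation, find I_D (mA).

V_GS = V_G = 2.64 V, so V_ov = 2.64 − 0.412 = 2.23 V.
Assume saturation: I_D = ½ k_n V_ov² = 0.5 × 3.6 × 2.23² = 8.94 mA, giving V_DS = V_DD − I_D R_D = 8.57 − 8.94 × 1.03 = -0.633 V.
But -0.633 V < V_ov = 2.23 V, so the device is actually in triode.
In triode I_D = k_n[V_ov V_DS − ½ V_DS²] and I_D = (V_DD − V_DS)/R_D. Equating: 1.85 V_DS² − 9.261 V_DS + 8.57 = 0, giving V_DS = 1.23 V (the root below V_ov).
I_D = (8.57 − 1.23) / 1.03 = 7.13 mA.

I_D = 7.13 mA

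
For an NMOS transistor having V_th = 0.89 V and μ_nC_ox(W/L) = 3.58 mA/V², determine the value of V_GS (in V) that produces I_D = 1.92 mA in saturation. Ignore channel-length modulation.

In saturation I_D = ½ k_n (V_GS − V_th)², so V_GS − V_th = √(2 I_D / k_n) = √(2 × 1.92 / 3.58) = 1.04 V.
V_GS = 0.89 + 1.04 = 1.93 V.

V_GS = 1.93 V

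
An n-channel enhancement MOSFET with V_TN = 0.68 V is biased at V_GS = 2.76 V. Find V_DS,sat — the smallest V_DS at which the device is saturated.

V_DS,sat = 2.08 V

The boundary between triode and saturation is V_DS = V_GS − V_TN = V_ov.
V_ov = 2.76 − 0.68 = 2.08 V.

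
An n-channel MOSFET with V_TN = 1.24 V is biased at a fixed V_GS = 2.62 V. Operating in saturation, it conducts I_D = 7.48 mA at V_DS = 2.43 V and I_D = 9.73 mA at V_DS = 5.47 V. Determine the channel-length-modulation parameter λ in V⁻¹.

With V_GS fixed, I_D ∝ (1 + λ V_DS) in saturation, so I_D2/I_D1 = (1 + λ V_DS2)/(1 + λ V_DS1).
9.73/7.48 = 1.301 = (1 + 5.47 λ)/(1 + 2.43 λ).
Solving: λ (I_D1 V_DS2 − I_D2 V_DS1) = I_D2 − I_D1, so λ = (9.73 − 7.48) / (7.48 × 5.47 − 9.73 × 2.43) = 2.25 / 17.3 = 0.13 V⁻¹.

λ = 0.130 V⁻¹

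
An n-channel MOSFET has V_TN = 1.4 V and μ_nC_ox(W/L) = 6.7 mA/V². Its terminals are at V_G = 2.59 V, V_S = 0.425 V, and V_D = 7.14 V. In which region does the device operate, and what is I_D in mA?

V_GS = V_G − V_S = 2.59 − 0.425 = 2.17 V; V_DS = V_D − V_S = 7.14 − 0.425 = 6.71 V.
V_ov = V_GS − V_TN = 2.17 − 1.4 = 0.765 V.
Since V_DS = 6.71 V ≥ V_ov = 0.765 V, the device is in saturation.
I_D = ½ k_n V_ov² = 0.5 × 6.7 × 0.765² = 1.96 mA.

Saturation; I_D = 1.96 mA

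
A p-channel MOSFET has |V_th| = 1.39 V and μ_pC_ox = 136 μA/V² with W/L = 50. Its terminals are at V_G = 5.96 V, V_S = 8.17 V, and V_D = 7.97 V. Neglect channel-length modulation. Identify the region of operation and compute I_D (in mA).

V_SG = V_S − V_G = 8.17 − 5.96 = 2.21 V; V_SD = V_S − V_D = 8.17 − 7.97 = 0.2 V.
k_p = μ_pC_ox · (W/L) = 6.8 mA/V².
V_ov = V_SG − |V_th| = 2.21 − 1.39 = 0.82 V.
Since V_SD = 0.2 V < V_ov = 0.82 V, the device is in the triode region.
I_D = k_p [V_ov · V_SD − ½ V_SD²] = 6.8 × [0.82 × 0.2 − 0.5 × 0.2²] = 0.979 mA.

Triode; I_D = 0.979 mA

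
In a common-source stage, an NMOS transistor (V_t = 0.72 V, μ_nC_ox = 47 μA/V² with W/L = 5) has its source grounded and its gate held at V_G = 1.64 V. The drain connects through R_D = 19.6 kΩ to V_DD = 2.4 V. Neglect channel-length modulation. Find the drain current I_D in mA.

I_D = 0.0900 mA

V_GS = V_G = 1.64 V, so V_ov = 1.64 − 0.72 = 0.92 V.
k_n = μ_nC_ox · (W/L) = 0.235 mA/V².
Assume saturation: I_D = ½ k_n V_ov² = 0.5 × 0.235 × 0.92² = 0.0995 mA, giving V_DS = V_DD − I_D R_D = 2.4 − 0.0995 × 19.6 = 0.451 V.
But 0.451 V < V_ov = 0.92 V, so the device is actually in triode.
In triode I_D = k_n[V_ov V_DS − ½ V_DS²] and I_D = (V_DD − V_DS)/R_D. Equating: 2.3 V_DS² − 5.238 V_DS + 2.4 = 0, giving V_DS = 0.636 V (the root below V_ov).
I_D = (2.4 − 0.636) / 19.6 = 0.09 mA.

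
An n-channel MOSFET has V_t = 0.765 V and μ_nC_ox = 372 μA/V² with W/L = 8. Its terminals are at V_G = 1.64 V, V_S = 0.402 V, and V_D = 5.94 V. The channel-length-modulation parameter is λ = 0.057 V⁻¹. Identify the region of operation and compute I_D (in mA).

V_GS = V_G − V_S = 1.64 − 0.402 = 1.24 V; V_DS = V_D − V_S = 5.94 − 0.402 = 5.54 V.
k_n = μ_nC_ox · (W/L) = 2.976 mA/V².
V_ov = V_GS − V_t = 1.24 − 0.765 = 0.473 V.
Since V_DS = 5.54 V ≥ V_ov = 0.473 V, the device is in saturation.
I_D = ½ k_n V_ov² (1 + λ V_DS) = 0.5 × 2.976 × 0.473² × (1 + 0.057 × 5.54) = 0.438 mA.

Saturation; I_D = 0.438 mA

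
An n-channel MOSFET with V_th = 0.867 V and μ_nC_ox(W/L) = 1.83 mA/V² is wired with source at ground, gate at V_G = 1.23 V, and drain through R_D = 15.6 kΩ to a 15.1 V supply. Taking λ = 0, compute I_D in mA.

V_GS = V_G = 1.23 V, so V_ov = 1.23 − 0.867 = 0.363 V.
Assume saturation: I_D = ½ k_n V_ov² = 0.5 × 1.83 × 0.363² = 0.121 mA, giving V_DS = V_DD − I_D R_D = 15.1 − 0.121 × 15.6 = 13.2 V.
V_DS = 13.2 V ≥ V_ov = 0.363 V, confirming saturation.

I_D = 0.121 mA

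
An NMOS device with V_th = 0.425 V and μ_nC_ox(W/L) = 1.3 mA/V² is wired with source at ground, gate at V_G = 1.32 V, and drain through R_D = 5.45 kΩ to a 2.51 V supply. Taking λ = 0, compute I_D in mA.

I_D = 0.381 mA

V_GS = V_G = 1.32 V, so V_ov = 1.32 − 0.425 = 0.895 V.
Assume saturation: I_D = ½ k_n V_ov² = 0.5 × 1.3 × 0.895² = 0.521 mA, giving V_DS = V_DD − I_D R_D = 2.51 − 0.521 × 5.45 = -0.328 V.
But -0.328 V < V_ov = 0.895 V, so the device is actually in triode.
In triode I_D = k_n[V_ov V_DS − ½ V_DS²] and I_D = (V_DD − V_DS)/R_D. Equating: 3.54 V_DS² − 7.341 V_DS + 2.51 = 0, giving V_DS = 0.432 V (the root below V_ov).
I_D = (2.51 − 0.432) / 5.45 = 0.381 mA.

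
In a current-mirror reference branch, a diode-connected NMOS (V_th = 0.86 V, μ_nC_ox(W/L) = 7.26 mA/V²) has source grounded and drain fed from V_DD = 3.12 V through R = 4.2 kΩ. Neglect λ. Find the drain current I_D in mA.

With gate tied to drain, V_GS = V_DS ≥ V_GS − V_th, so the device is in saturation.
KCL at the drain: ½ k_n (V_GS − V_th)² = (V_DD − V_GS)/R.
Let x = V_GS − 0.86. Then 15.2 x² + x − 2.26 = 0, giving x = 0.354 V (positive root), so V_GS = 1.21 V.
I_D = (V_DD − V_GS)/R = (3.12 − 1.21) / 4.2 = 0.454 mA.

I_D = 0.454 mA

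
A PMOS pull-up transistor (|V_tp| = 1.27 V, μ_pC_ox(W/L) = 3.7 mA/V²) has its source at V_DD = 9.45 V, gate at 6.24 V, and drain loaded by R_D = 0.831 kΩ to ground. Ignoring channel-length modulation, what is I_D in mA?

I_D = 6.96 mA

V_SG = V_DD − V_G = 9.45 − 6.24 = 3.21 V, so V_ov = 3.21 − 1.27 = 1.94 V.
Assume saturation: I_D = ½ k_p V_ov² = 0.5 × 3.7 × 1.94² = 6.96 mA, giving V_SD = V_DD − I_D R_D = 9.45 − 6.96 × 0.831 = 3.66 V.
V_SD = 3.66 V ≥ V_ov = 1.94 V, confirming saturation.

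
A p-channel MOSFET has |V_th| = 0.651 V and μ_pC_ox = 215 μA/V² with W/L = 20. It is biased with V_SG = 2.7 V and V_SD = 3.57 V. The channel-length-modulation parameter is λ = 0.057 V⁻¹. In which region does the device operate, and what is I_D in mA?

Saturation; I_D = 10.9 mA

k_p = μ_pC_ox · (W/L) = 4.3 mA/V².
V_ov = V_SG − |V_th| = 2.7 − 0.651 = 2.05 V.
Since V_SD = 3.57 V ≥ V_ov = 2.05 V, the device is in saturation.
I_D = ½ k_p V_ov² (1 + λ V_SD) = 0.5 × 4.3 × 2.05² × (1 + 0.057 × 3.57) = 10.9 mA.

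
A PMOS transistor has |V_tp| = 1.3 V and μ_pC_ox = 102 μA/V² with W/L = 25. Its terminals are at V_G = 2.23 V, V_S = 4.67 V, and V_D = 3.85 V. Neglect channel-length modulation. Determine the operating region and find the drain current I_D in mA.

Triode; I_D = 1.53 mA

V_SG = V_S − V_G = 4.67 − 2.23 = 2.44 V; V_SD = V_S − V_D = 4.67 − 3.85 = 0.82 V.
k_p = μ_pC_ox · (W/L) = 2.55 mA/V².
V_ov = V_SG − |V_tp| = 2.44 − 1.3 = 1.14 V.
Since V_SD = 0.82 V < V_ov = 1.14 V, the device is in the triode region.
I_D = k_p [V_ov · V_SD − ½ V_SD²] = 2.55 × [1.14 × 0.82 − 0.5 × 0.82²] = 1.53 mA.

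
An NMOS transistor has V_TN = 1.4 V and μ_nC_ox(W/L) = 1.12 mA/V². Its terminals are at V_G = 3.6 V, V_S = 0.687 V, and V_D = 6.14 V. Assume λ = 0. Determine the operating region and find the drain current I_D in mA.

V_GS = V_G − V_S = 3.6 − 0.687 = 2.91 V; V_DS = V_D − V_S = 6.14 − 0.687 = 5.45 V.
V_ov = V_GS − V_TN = 2.91 − 1.4 = 1.51 V.
Since V_DS = 5.45 V ≥ V_ov = 1.51 V, the device is in saturation.
I_D = ½ k_n V_ov² = 0.5 × 1.12 × 1.51² = 1.28 mA.

Saturation; I_D = 1.28 mA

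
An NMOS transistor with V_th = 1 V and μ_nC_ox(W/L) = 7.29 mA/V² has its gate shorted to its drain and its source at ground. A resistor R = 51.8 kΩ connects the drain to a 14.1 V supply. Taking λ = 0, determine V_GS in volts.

With gate tied to drain, V_GS = V_DS ≥ V_GS − V_th, so the device is in saturation.
KCL at the drain: ½ k_n (V_GS − V_th)² = (V_DD − V_GS)/R.
Let x = V_GS − 1. Then 189 x² + x − 13.1 = 0, giving x = 0.261 V (positive root), so V_GS = 1.26 V.
I_D = (V_DD − V_GS)/R = (14.1 − 1.26) / 51.8 = 0.248 mA.

V_GS = 1.26 V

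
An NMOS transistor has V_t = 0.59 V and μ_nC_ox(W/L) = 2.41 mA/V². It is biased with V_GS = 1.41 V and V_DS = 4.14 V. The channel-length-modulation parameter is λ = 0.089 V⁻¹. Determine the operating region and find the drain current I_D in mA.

Saturation; I_D = 1.11 mA

V_ov = V_GS − V_t = 1.41 − 0.59 = 0.82 V.
Since V_DS = 4.14 V ≥ V_ov = 0.82 V, the device is in saturation.
I_D = ½ k_n V_ov² (1 + λ V_DS) = 0.5 × 2.41 × 0.82² × (1 + 0.089 × 4.14) = 1.11 mA.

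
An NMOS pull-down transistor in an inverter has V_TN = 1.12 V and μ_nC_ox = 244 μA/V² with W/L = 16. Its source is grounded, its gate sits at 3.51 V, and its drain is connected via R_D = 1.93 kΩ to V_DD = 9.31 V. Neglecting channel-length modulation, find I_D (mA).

V_GS = V_G = 3.51 V, so V_ov = 3.51 − 1.12 = 2.39 V.
k_n = μ_nC_ox · (W/L) = 3.904 mA/V².
Assume saturation: I_D = ½ k_n V_ov² = 0.5 × 3.904 × 2.39² = 11.2 mA, giving V_DS = V_DD − I_D R_D = 9.31 − 11.2 × 1.93 = -12.2 V.
But -12.2 V < V_ov = 2.39 V, so the device is actually in triode.
In triode I_D = k_n[V_ov V_DS − ½ V_DS²] and I_D = (V_DD − V_DS)/R_D. Equating: 3.77 V_DS² − 19.01 V_DS + 9.31 = 0, giving V_DS = 0.55 V (the root below V_ov).
I_D = (9.31 − 0.55) / 1.93 = 4.54 mA.

I_D = 4.54 mA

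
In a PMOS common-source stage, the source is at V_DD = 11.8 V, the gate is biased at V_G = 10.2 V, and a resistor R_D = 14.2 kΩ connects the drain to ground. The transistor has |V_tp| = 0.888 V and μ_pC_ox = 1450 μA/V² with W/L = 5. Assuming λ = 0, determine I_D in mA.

I_D = 0.818 mA

V_SG = V_DD − V_G = 11.8 − 10.2 = 1.6 V, so V_ov = 1.6 − 0.888 = 0.712 V.
k_p = μ_pC_ox · (W/L) = 7.25 mA/V².
Assume saturation: I_D = ½ k_p V_ov² = 0.5 × 7.25 × 0.712² = 1.84 mA, giving V_SD = V_DD − I_D R_D = 11.8 − 1.84 × 14.2 = -14.3 V.
But -14.3 V < V_ov = 0.712 V, so the device is actually in triode.
In triode I_D = k_p[V_ov V_SD − ½ V_SD²] and I_D = (V_DD − V_SD)/R_D. Equating: 51.5 V_SD² − 74.3 V_SD + 11.8 = 0, giving V_SD = 0.182 V (the root below V_ov).
I_D = (11.8 − 0.182) / 14.2 = 0.818 mA.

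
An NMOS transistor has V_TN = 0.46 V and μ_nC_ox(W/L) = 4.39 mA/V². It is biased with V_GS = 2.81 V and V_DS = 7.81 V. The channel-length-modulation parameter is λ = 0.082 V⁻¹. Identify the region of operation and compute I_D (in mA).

Saturation; I_D = 19.9 mA

V_ov = V_GS − V_TN = 2.81 − 0.46 = 2.35 V.
Since V_DS = 7.81 V ≥ V_ov = 2.35 V, the device is in saturation.
I_D = ½ k_n V_ov² (1 + λ V_DS) = 0.5 × 4.39 × 2.35² × (1 + 0.082 × 7.81) = 19.9 mA.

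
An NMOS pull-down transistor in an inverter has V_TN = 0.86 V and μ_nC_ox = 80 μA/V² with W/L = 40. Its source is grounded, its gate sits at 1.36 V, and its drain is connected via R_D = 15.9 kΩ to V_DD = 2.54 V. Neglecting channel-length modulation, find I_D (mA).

V_GS = V_G = 1.36 V, so V_ov = 1.36 − 0.86 = 0.5 V.
k_n = μ_nC_ox · (W/L) = 3.2 mA/V².
Assume saturation: I_D = ½ k_n V_ov² = 0.5 × 3.2 × 0.5² = 0.4 mA, giving V_DS = V_DD − I_D R_D = 2.54 − 0.4 × 15.9 = -3.82 V.
But -3.82 V < V_ov = 0.5 V, so the device is actually in triode.
In triode I_D = k_n[V_ov V_DS − ½ V_DS²] and I_D = (V_DD − V_DS)/R_D. Equating: 25.4 V_DS² − 26.44 V_DS + 2.54 = 0, giving V_DS = 0.107 V (the root below V_ov).
I_D = (2.54 − 0.107) / 15.9 = 0.153 mA.

I_D = 0.153 mA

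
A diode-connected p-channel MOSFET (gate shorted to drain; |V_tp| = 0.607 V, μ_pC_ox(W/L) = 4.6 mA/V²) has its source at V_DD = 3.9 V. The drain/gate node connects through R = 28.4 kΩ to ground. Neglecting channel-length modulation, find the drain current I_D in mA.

I_D = 0.108 mA

With gate tied to drain, V_SG = V_SD ≥ V_SG − |V_tp|, so the device is in saturation.
KCL at the drain: ½ k_p (V_SG − |V_tp|)² = (V_DD − V_SG)/R.
Let x = V_SG − 0.607. Then 65.3 x² + x − 3.293 = 0, giving x = 0.217 V (positive root), so V_SG = 0.824 V.
I_D = (V_DD − V_SG)/R = (3.9 − 0.824) / 28.4 = 0.108 mA.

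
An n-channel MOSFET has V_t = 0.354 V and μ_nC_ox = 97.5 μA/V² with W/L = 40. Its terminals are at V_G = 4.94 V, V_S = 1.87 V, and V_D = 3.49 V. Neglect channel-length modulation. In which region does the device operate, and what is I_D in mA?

V_GS = V_G − V_S = 4.94 − 1.87 = 3.07 V; V_DS = V_D − V_S = 3.49 − 1.87 = 1.62 V.
k_n = μ_nC_ox · (W/L) = 3.9 mA/V².
V_ov = V_GS − V_t = 3.07 − 0.354 = 2.72 V.
Since V_DS = 1.62 V < V_ov = 2.72 V, the device is in the triode region.
I_D = k_n [V_ov · V_DS − ½ V_DS²] = 3.9 × [2.72 × 1.62 − 0.5 × 1.62²] = 12 mA.

Triode; I_D = 12.0 mA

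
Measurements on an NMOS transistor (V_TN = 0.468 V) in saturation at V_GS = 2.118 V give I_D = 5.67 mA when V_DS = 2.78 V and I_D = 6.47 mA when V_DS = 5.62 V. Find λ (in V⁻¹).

With V_GS fixed, I_D ∝ (1 + λ V_DS) in saturation, so I_D2/I_D1 = (1 + λ V_DS2)/(1 + λ V_DS1).
6.47/5.67 = 1.141 = (1 + 5.62 λ)/(1 + 2.78 λ).
Solving: λ (I_D1 V_DS2 − I_D2 V_DS1) = I_D2 − I_D1, so λ = (6.47 − 5.67) / (5.67 × 5.62 − 6.47 × 2.78) = 0.8 / 13.9 = 0.0576 V⁻¹.

λ = 0.0576 V⁻¹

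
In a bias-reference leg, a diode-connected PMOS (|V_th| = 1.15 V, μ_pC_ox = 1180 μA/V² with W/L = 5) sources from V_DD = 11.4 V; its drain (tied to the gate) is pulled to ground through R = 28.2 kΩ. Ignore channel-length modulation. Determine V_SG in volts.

With gate tied to drain, V_SG = V_SD ≥ V_SG − |V_th|, so the device is in saturation.
k_p = μ_pC_ox · (W/L) = 5.9 mA/V².
KCL at the drain: ½ k_p (V_SG − |V_th|)² = (V_DD − V_SG)/R.
Let x = V_SG − 1.15. Then 83.2 x² + x − 10.25 = 0, giving x = 0.345 V (positive root), so V_SG = 1.5 V.
I_D = (V_DD − V_SG)/R = (11.4 − 1.5) / 28.2 = 0.351 mA.

V_SG = 1.50 V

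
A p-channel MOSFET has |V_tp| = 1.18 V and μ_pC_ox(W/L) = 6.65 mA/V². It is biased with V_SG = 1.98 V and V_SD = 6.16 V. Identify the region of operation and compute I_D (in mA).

V_ov = V_SG − |V_tp| = 1.98 − 1.18 = 0.8 V.
Since V_SD = 6.16 V ≥ V_ov = 0.8 V, the device is in saturation.
I_D = ½ k_p V_ov² = 0.5 × 6.65 × 0.8² = 2.13 mA.

Saturation; I_D = 2.13 mA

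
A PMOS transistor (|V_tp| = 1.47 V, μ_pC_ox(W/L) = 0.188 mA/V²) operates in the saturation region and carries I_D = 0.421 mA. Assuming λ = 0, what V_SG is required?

In saturation I_D = ½ k_p (V_SG − |V_tp|)², so V_SG − |V_tp| = √(2 I_D / k_p) = √(2 × 0.421 / 0.188) = 2.12 V.
V_SG = 1.47 + 2.12 = 3.59 V.

V_SG = 3.59 V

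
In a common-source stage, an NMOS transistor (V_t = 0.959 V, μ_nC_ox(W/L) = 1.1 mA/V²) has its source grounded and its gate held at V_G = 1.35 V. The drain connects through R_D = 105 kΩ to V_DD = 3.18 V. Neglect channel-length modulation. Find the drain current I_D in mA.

I_D = 0.0296 mA

V_GS = V_G = 1.35 V, so V_ov = 1.35 − 0.959 = 0.391 V.
Assume saturation: I_D = ½ k_n V_ov² = 0.5 × 1.1 × 0.391² = 0.0841 mA, giving V_DS = V_DD − I_D R_D = 3.18 − 0.0841 × 105 = -5.65 V.
But -5.65 V < V_ov = 0.391 V, so the device is actually in triode.
In triode I_D = k_n[V_ov V_DS − ½ V_DS²] and I_D = (V_DD − V_DS)/R_D. Equating: 57.8 V_DS² − 46.16 V_DS + 3.18 = 0, giving V_DS = 0.0761 V (the root below V_ov).
I_D = (3.18 − 0.0761) / 105 = 0.0296 mA.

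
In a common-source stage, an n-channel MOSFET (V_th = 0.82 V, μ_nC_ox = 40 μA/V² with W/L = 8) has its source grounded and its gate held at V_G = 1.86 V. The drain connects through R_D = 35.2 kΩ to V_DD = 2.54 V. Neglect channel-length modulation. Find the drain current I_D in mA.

V_GS = V_G = 1.86 V, so V_ov = 1.86 − 0.82 = 1.04 V.
k_n = μ_nC_ox · (W/L) = 0.32 mA/V².
Assume saturation: I_D = ½ k_n V_ov² = 0.5 × 0.32 × 1.04² = 0.173 mA, giving V_DS = V_DD − I_D R_D = 2.54 − 0.173 × 35.2 = -3.55 V.
But -3.55 V < V_ov = 1.04 V, so the device is actually in triode.
In triode I_D = k_n[V_ov V_DS − ½ V_DS²] and I_D = (V_DD − V_DS)/R_D. Equating: 5.63 V_DS² − 12.71 V_DS + 2.54 = 0, giving V_DS = 0.222 V (the root below V_ov).
I_D = (2.54 − 0.222) / 35.2 = 0.0659 mA.

I_D = 0.0659 mA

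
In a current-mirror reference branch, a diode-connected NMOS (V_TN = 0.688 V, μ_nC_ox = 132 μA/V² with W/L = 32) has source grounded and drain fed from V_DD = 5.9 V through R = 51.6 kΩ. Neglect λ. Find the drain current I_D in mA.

I_D = 0.0969 mA

With gate tied to drain, V_GS = V_DS ≥ V_GS − V_TN, so the device is in saturation.
k_n = μ_nC_ox · (W/L) = 4.224 mA/V².
KCL at the drain: ½ k_n (V_GS − V_TN)² = (V_DD − V_GS)/R.
Let x = V_GS − 0.688. Then 109 x² + x − 5.212 = 0, giving x = 0.214 V (positive root), so V_GS = 0.902 V.
I_D = (V_DD − V_GS)/R = (5.9 − 0.902) / 51.6 = 0.0969 mA.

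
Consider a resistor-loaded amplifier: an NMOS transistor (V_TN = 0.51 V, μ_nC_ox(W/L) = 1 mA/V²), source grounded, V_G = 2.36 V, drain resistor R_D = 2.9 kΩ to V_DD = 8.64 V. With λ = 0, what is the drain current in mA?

V_GS = V_G = 2.36 V, so V_ov = 2.36 − 0.51 = 1.85 V.
Assume saturation: I_D = ½ k_n V_ov² = 0.5 × 1 × 1.85² = 1.71 mA, giving V_DS = V_DD − I_D R_D = 8.64 − 1.71 × 2.9 = 3.68 V.
V_DS = 3.68 V ≥ V_ov = 1.85 V, confirming saturation.

I_D = 1.71 mA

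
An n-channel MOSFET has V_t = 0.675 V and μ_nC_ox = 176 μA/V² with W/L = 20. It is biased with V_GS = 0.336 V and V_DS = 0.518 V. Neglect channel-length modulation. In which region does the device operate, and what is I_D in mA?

Cutoff; I_D = 0 mA

V_GS = 0.336 V < V_t = 0.675 V, so the transistor is in cutoff.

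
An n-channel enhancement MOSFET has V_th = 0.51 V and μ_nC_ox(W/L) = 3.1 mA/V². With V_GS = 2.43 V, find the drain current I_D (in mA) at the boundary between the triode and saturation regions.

I_D = 5.71 mA

At the boundary V_DS = V_ov = V_GS − V_th = 2.43 − 0.51 = 1.92 V.
I_D = ½ k_n V_ov² = 0.5 × 3.1 × 1.92² = 5.71 mA.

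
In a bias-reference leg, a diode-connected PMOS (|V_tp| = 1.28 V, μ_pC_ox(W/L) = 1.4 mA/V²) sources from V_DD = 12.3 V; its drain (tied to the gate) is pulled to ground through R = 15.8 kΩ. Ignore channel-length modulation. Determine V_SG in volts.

V_SG = 2.23 V

With gate tied to drain, V_SG = V_SD ≥ V_SG − |V_tp|, so the device is in saturation.
KCL at the drain: ½ k_p (V_SG − |V_tp|)² = (V_DD − V_SG)/R.
Let x = V_SG − 1.28. Then 11.1 x² + x − 11.02 = 0, giving x = 0.954 V (positive root), so V_SG = 2.23 V.
I_D = (V_DD − V_SG)/R = (12.3 − 2.23) / 15.8 = 0.637 mA.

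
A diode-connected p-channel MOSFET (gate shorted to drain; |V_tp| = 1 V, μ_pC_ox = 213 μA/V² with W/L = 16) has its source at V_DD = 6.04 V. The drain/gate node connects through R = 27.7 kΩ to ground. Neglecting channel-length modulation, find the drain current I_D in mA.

I_D = 0.171 mA

With gate tied to drain, V_SG = V_SD ≥ V_SG − |V_tp|, so the device is in saturation.
k_p = μ_pC_ox · (W/L) = 3.408 mA/V².
KCL at the drain: ½ k_p (V_SG − |V_tp|)² = (V_DD − V_SG)/R.
Let x = V_SG − 1. Then 47.2 x² + x − 5.04 = 0, giving x = 0.316 V (positive root), so V_SG = 1.32 V.
I_D = (V_DD − V_SG)/R = (6.04 − 1.32) / 27.7 = 0.171 mA.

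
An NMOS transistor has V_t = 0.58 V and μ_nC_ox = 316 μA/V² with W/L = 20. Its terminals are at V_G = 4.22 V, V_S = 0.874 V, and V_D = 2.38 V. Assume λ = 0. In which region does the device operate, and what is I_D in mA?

V_GS = V_G − V_S = 4.22 − 0.874 = 3.35 V; V_DS = V_D − V_S = 2.38 − 0.874 = 1.51 V.
k_n = μ_nC_ox · (W/L) = 6.32 mA/V².
V_ov = V_GS − V_t = 3.35 − 0.58 = 2.77 V.
Since V_DS = 1.51 V < V_ov = 2.77 V, the device is in the triode region.
I_D = k_n [V_ov · V_DS − ½ V_DS²] = 6.32 × [2.77 × 1.51 − 0.5 × 1.51²] = 19.2 mA.

Triode; I_D = 19.2 mA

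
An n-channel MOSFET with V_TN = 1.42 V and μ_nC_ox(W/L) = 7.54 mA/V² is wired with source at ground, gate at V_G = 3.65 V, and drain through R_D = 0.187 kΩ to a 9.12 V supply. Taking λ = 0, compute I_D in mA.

V_GS = V_G = 3.65 V, so V_ov = 3.65 − 1.42 = 2.23 V.
Assume saturation: I_D = ½ k_n V_ov² = 0.5 × 7.54 × 2.23² = 18.7 mA, giving V_DS = V_DD − I_D R_D = 9.12 − 18.7 × 0.187 = 5.61 V.
V_DS = 5.61 V ≥ V_ov = 2.23 V, confirming saturation.

I_D = 18.7 mA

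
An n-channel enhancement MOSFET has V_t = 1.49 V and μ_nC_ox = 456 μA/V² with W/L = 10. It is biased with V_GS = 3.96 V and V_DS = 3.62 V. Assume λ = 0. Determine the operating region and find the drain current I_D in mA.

k_n = μ_nC_ox · (W/L) = 4.56 mA/V².
V_ov = V_GS − V_t = 3.96 − 1.49 = 2.47 V.
Since V_DS = 3.62 V ≥ V_ov = 2.47 V, the device is in saturation.
I_D = ½ k_n V_ov² = 0.5 × 4.56 × 2.47² = 13.9 mA.

Saturation; I_D = 13.9 mA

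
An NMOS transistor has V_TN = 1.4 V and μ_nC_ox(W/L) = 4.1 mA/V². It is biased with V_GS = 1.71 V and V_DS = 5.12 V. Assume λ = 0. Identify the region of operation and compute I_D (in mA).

V_ov = V_GS − V_TN = 1.71 − 1.4 = 0.31 V.
Since V_DS = 5.12 V ≥ V_ov = 0.31 V, the device is in saturation.
I_D = ½ k_n V_ov² = 0.5 × 4.1 × 0.31² = 0.197 mA.

Saturation; I_D = 0.197 mA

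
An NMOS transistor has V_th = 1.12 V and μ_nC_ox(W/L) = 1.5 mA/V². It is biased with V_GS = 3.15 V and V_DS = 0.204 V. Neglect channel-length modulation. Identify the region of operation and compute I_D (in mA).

Triode; I_D = 0.590 mA

V_ov = V_GS − V_th = 3.15 − 1.12 = 2.03 V.
Since V_DS = 0.204 V < V_ov = 2.03 V, the device is in the triode region.
I_D = k_n [V_ov · V_DS − ½ V_DS²] = 1.5 × [2.03 × 0.204 − 0.5 × 0.204²] = 0.59 mA.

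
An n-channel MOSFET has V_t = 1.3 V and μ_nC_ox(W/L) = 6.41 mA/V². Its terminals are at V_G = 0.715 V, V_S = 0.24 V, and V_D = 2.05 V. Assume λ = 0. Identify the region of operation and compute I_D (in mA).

Cutoff; I_D = 0 mA

V_GS = V_G − V_S = 0.715 − 0.24 = 0.475 V; V_DS = V_D − V_S = 2.05 − 0.24 = 1.81 V.
V_GS = 0.475 V < V_t = 1.3 V, so the transistor is in cutoff.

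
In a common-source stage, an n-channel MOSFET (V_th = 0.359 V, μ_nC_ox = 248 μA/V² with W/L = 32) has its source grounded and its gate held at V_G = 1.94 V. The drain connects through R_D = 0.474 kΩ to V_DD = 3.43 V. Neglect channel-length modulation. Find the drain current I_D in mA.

I_D = 6.00 mA

V_GS = V_G = 1.94 V, so V_ov = 1.94 − 0.359 = 1.58 V.
k_n = μ_nC_ox · (W/L) = 7.936 mA/V².
Assume saturation: I_D = ½ k_n V_ov² = 0.5 × 7.936 × 1.58² = 9.92 mA, giving V_DS = V_DD − I_D R_D = 3.43 − 9.92 × 0.474 = -1.27 V.
But -1.27 V < V_ov = 1.58 V, so the device is actually in triode.
In triode I_D = k_n[V_ov V_DS − ½ V_DS²] and I_D = (V_DD − V_DS)/R_D. Equating: 1.88 V_DS² − 6.947 V_DS + 3.43 = 0, giving V_DS = 0.587 V (the root below V_ov).
I_D = (3.43 − 0.587) / 0.474 = 6 mA.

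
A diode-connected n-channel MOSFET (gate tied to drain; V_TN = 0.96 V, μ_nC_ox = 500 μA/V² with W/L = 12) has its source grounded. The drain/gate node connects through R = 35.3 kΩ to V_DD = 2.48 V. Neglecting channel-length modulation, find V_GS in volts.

With gate tied to drain, V_GS = V_DS ≥ V_GS − V_TN, so the device is in saturation.
k_n = μ_nC_ox · (W/L) = 6 mA/V².
KCL at the drain: ½ k_n (V_GS − V_TN)² = (V_DD − V_GS)/R.
Let x = V_GS − 0.96. Then 106 x² + x − 1.52 = 0, giving x = 0.115 V (positive root), so V_GS = 1.08 V.
I_D = (V_DD − V_GS)/R = (2.48 − 1.08) / 35.3 = 0.0398 mA.

V_GS = 1.08 V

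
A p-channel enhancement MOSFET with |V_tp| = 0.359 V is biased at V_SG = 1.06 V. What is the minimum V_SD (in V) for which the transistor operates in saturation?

The boundary between triode and saturation is V_SD = V_SG − |V_tp| = V_ov.
V_ov = 1.06 − 0.359 = 0.701 V.

V_SD,sat = 0.701 V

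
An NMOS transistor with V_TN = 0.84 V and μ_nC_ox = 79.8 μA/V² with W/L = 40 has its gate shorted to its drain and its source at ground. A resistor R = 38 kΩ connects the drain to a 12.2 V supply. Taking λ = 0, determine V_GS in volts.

With gate tied to drain, V_GS = V_DS ≥ V_GS − V_TN, so the device is in saturation.
k_n = μ_nC_ox · (W/L) = 3.192 mA/V².
KCL at the drain: ½ k_n (V_GS − V_TN)² = (V_DD − V_GS)/R.
Let x = V_GS − 0.84. Then 60.6 x² + x − 11.36 = 0, giving x = 0.425 V (positive root), so V_GS = 1.26 V.
I_D = (V_DD − V_GS)/R = (12.2 − 1.26) / 38 = 0.288 mA.

V_GS = 1.26 V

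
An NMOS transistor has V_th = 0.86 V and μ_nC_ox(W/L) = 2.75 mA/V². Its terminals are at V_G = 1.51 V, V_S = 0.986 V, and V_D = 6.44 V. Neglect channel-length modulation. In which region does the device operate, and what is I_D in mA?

V_GS = V_G − V_S = 1.51 − 0.986 = 0.524 V; V_DS = V_D − V_S = 6.44 − 0.986 = 5.45 V.
V_GS = 0.524 V < V_th = 0.86 V, so the transistor is in cutoff.

Cutoff; I_D = 0 mA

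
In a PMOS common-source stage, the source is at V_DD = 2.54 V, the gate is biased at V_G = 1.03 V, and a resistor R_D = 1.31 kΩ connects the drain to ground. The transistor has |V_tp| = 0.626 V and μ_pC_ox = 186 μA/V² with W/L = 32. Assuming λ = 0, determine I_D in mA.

V_SG = V_DD − V_G = 2.54 − 1.03 = 1.51 V, so V_ov = 1.51 − 0.626 = 0.884 V.
k_p = μ_pC_ox · (W/L) = 5.952 mA/V².
Assume saturation: I_D = ½ k_p V_ov² = 0.5 × 5.952 × 0.884² = 2.33 mA, giving V_SD = V_DD − I_D R_D = 2.54 − 2.33 × 1.31 = -0.507 V.
But -0.507 V < V_ov = 0.884 V, so the device is actually in triode.
In triode I_D = k_p[V_ov V_SD − ½ V_SD²] and I_D = (V_DD − V_SD)/R_D. Equating: 3.9 V_SD² − 7.893 V_SD + 2.54 = 0, giving V_SD = 0.401 V (the root below V_ov).
I_D = (2.54 − 0.401) / 1.31 = 1.63 mA.

I_D = 1.63 mA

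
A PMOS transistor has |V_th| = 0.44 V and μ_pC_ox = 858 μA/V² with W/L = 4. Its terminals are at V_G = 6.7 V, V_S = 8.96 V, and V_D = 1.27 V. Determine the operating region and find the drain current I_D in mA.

Saturation; I_D = 5.68 mA

V_SG = V_S − V_G = 8.96 − 6.7 = 2.26 V; V_SD = V_S − V_D = 8.96 − 1.27 = 7.69 V.
k_p = μ_pC_ox · (W/L) = 3.432 mA/V².
V_ov = V_SG − |V_th| = 2.26 − 0.44 = 1.82 V.
Since V_SD = 7.69 V ≥ V_ov = 1.82 V, the device is in saturation.
I_D = ½ k_p V_ov² = 0.5 × 3.432 × 1.82² = 5.68 mA.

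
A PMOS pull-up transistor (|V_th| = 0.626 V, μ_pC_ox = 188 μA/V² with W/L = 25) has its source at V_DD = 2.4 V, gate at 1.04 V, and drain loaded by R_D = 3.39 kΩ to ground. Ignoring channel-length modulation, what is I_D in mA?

I_D = 0.643 mA

V_SG = V_DD − V_G = 2.4 − 1.04 = 1.36 V, so V_ov = 1.36 − 0.626 = 0.734 V.
k_p = μ_pC_ox · (W/L) = 4.7 mA/V².
Assume saturation: I_D = ½ k_p V_ov² = 0.5 × 4.7 × 0.734² = 1.27 mA, giving V_SD = V_DD − I_D R_D = 2.4 − 1.27 × 3.39 = -1.89 V.
But -1.89 V < V_ov = 0.734 V, so the device is actually in triode.
In triode I_D = k_p[V_ov V_SD − ½ V_SD²] and I_D = (V_DD − V_SD)/R_D. Equating: 7.97 V_SD² − 12.69 V_SD + 2.4 = 0, giving V_SD = 0.219 V (the root below V_ov).
I_D = (2.4 − 0.219) / 3.39 = 0.643 mA.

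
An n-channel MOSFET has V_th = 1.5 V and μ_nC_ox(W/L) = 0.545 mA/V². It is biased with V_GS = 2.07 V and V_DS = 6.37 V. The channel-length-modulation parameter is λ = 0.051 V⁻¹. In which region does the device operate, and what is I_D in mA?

V_ov = V_GS − V_th = 2.07 − 1.5 = 0.57 V.
Since V_DS = 6.37 V ≥ V_ov = 0.57 V, the device is in saturation.
I_D = ½ k_n V_ov² (1 + λ V_DS) = 0.5 × 0.545 × 0.57² × (1 + 0.051 × 6.37) = 0.117 mA.

Saturation; I_D = 0.117 mA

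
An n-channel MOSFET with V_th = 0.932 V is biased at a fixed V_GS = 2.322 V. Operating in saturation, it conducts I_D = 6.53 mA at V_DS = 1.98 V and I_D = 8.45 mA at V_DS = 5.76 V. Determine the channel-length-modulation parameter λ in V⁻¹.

With V_GS fixed, I_D ∝ (1 + λ V_DS) in saturation, so I_D2/I_D1 = (1 + λ V_DS2)/(1 + λ V_DS1).
8.45/6.53 = 1.294 = (1 + 5.76 λ)/(1 + 1.98 λ).
Solving: λ (I_D1 V_DS2 − I_D2 V_DS1) = I_D2 − I_D1, so λ = (8.45 − 6.53) / (6.53 × 5.76 − 8.45 × 1.98) = 1.92 / 20.9 = 0.0919 V⁻¹.

λ = 0.0919 V⁻¹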